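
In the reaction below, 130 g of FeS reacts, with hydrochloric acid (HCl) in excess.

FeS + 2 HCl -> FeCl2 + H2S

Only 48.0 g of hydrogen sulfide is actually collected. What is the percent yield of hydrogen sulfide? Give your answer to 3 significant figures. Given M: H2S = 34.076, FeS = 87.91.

95.3 %

n(FeS) = 130.0 g / 87.91 g/mol = 1.479 mol.
From the equation the FeS:H2S mole ratio is 1:1, so n(H2S) = 1.479 × 1/1 = 1.479 mol.
Mass of H2S = 1.479 mol × 34.076 g/mol = 50.39 g.
This is the theoretical yield. Percent yield = 48.0 g / 50.39 g × 100% = 95.25%.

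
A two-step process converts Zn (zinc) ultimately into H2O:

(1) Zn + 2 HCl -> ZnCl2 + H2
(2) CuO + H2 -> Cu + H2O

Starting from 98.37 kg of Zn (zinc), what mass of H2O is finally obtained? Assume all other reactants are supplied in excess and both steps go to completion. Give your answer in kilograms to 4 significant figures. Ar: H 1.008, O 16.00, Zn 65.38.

M(Zn) = 65.38 g/mol.
M(H2O) = 2(1.008) + 16.00 = 18.016 g/mol.
98.37 kg = 98370 g.
n(Zn) = 98370 / 65.38 = 1504.6 mol.
Step 1 gives a 1:1 ratio of Zn to H2, so n(H2) = 1504.6 mol.
In step 2 the H2:H2O ratio is 1:1, so n(H2O) = 1504.6 mol.
Mass of H2O = 1504.6 × 18.016 = 27107 g = 27.11 kg.

27.11 kg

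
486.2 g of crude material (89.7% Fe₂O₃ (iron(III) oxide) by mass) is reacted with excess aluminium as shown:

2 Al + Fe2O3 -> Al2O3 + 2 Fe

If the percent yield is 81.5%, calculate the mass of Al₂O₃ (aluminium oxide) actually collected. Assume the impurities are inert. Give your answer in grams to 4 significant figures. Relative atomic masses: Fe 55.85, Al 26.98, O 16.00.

Pure Fe2O3 available = 486.2 g × 0.897 = 436.12 g.
M(Fe2O3) = 2(55.85) + 3(16.00) = 159.70 g/mol.
M(Al2O3) = 2(26.98) + 3(16.00) = 101.96 g/mol.
n(Fe2O3) = 436.12 g / 159.70 g/mol = 2.7309 mol.
From the equation the Fe2O3:Al2O3 mole ratio is 1:1, so n(Al2O3) = 2.7309 × 1/1 = 2.7309 mol.
Mass of Al2O3 = 2.7309 mol × 101.96 g/mol = 278.44 g.
Actual mass collected = 278.44 g × 0.815 = 226.93 g.

226.9 g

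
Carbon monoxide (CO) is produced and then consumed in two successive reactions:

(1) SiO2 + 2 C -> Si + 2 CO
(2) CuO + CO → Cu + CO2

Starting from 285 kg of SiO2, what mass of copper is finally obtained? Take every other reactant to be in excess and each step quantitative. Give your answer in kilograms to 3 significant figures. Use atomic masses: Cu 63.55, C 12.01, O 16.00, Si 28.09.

603 kg

M(SiO2) = 28.09 + 2(16.00) = 60.09 g/mol.
M(Cu) = 63.55 g/mol.
285 kg = 285000 g.
n(SiO2) = 285000 / 60.09 = 4743 mol.
Step 1 gives a 1:2 ratio of SiO2 to CO, so n(CO) = 9486 mol.
In step 2 the CO:Cu ratio is 1:1, so n(Cu) = 9486 mol.
Mass of Cu = 9486 × 63.55 = 602800 g = 603 kg.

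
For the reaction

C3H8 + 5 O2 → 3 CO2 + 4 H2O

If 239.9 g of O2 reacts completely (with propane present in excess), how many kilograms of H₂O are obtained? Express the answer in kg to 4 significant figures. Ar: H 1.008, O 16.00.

M(O2) = 2(16.00) = 32.00 g/mol.
M(H2O) = 2(1.008) + 16.00 = 18.016 g/mol.
n(O2) = 239.90 g / 32.00 g/mol = 7.4969 mol.
From the equation the O2:H2O mole ratio is 5:4, so n(H2O) = 7.4969 × 4/5 = 5.9975 mol.
Mass of H2O = 5.9975 mol × 18.016 g/mol = 108.05 g.
Converting to kg: 108.05 g = 0.1081 kg.

0.1081 kg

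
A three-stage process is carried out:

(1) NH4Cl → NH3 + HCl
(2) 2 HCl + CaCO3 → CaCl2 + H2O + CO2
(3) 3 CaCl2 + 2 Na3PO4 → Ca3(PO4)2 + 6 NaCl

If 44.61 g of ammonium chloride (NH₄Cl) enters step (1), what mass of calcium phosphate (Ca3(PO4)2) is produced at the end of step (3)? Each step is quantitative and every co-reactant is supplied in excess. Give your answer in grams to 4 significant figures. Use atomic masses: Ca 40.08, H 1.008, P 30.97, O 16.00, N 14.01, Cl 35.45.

43.11 g

M(NH4Cl) = 14.01 + 4(1.008) + 35.45 = 53.492 g/mol.
M(Ca3(PO4)2) = 3(40.08) + 2(30.97) + 8(16.00) = 310.18 g/mol.
n(NH4Cl) = 44.61 / 53.492 = 0.83396 mol.
Reaction (1): NH4Cl→HCl ratio 1:1 ⇒ n(HCl) = 0.83396 mol.
Reaction (2): HCl→CaCl2 ratio 2:1 ⇒ n(CaCl2) = 0.41698 mol.
Reaction (3): CaCl2→Ca3(PO4)2 ratio 3:1 ⇒ n(Ca3(PO4)2) = 0.13899 mol.
Mass of Ca3(PO4)2 = 0.13899 × 310.18 = 43.113 g.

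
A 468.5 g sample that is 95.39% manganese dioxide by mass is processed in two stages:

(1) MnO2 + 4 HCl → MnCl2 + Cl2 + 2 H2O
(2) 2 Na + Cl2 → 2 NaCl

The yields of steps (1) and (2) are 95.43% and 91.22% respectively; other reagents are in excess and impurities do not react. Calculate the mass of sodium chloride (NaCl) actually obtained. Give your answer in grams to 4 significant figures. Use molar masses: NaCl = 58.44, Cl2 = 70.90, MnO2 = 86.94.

523.0 g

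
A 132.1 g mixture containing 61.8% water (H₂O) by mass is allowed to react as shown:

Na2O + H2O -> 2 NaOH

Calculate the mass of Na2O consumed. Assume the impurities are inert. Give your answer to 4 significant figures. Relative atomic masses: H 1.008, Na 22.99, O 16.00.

Mass of pure H2O = 132.1 g × 0.618 = 81.638 g.
M(H2O) = 2(1.008) + 16.00 = 18.016 g/mol.
M(Na2O) = 2(22.99) + 16.00 = 61.98 g/mol.
n(H2O) = 81.638 g / 18.016 g/mol = 4.5314 mol.
From the equation the H2O:Na2O mole ratio is 1:1, so n(Na2O) = 4.5314 × 1/1 = 4.5314 mol.
Mass of Na2O = 4.5314 mol × 61.98 g/mol = 280.86 g.

280.9 g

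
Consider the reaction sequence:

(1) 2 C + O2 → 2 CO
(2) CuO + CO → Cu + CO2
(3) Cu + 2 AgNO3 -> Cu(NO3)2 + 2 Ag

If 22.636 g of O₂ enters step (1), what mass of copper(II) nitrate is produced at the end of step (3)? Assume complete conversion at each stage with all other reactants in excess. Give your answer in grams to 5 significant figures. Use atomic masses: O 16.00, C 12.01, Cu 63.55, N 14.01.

265.36 g

M(O2) = 2(16.00) = 32.00 g/mol.
M(Cu(NO3)2) = 63.55 + 2(14.01) + 6(16.00) = 187.57 g/mol.
n(O2) = 22.636 / 32.00 = 0.707375 mol.
Reaction (1): O2→CO ratio 1:2 ⇒ n(CO) = 1.41475 mol.
Reaction (2): CO→Cu ratio 1:1 ⇒ n(Cu) = 1.41475 mol.
Reaction (3): Cu→Cu(NO3)2 ratio 1:1 ⇒ n(Cu(NO3)2) = 1.41475 mol.
Mass of Cu(NO3)2 = 1.41475 × 187.57 = 265.365 g.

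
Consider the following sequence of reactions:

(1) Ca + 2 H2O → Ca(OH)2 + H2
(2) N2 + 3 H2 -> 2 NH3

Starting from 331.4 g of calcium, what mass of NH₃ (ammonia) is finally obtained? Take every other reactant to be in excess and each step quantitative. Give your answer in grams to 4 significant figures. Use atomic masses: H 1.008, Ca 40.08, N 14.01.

M(Ca) = 40.08 g/mol.
M(NH3) = 14.01 + 3(1.008) = 17.034 g/mol.
n(Ca) = 331.40 / 40.08 = 8.2685 mol.
Step 1 gives a 1:1 ratio of Ca to H2, so n(H2) = 8.2685 mol.
In step 2 the H2:NH3 ratio is 3:2, so n(NH3) = 5.5123 mol.
Mass of NH3 = 5.5123 × 17.034 = 93.897 g.

93.90 g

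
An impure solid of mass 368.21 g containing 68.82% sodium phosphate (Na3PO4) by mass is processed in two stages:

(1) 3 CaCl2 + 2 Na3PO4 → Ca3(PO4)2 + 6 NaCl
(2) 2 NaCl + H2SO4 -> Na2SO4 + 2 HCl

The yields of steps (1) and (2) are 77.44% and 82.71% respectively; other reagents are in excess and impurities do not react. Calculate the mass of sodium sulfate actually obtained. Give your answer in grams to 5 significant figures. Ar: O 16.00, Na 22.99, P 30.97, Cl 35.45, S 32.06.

210.94 g

Pure Na3PO4 = 368.21 × 0.6882 = 253.402 g.
M(Na3PO4) = 3(22.99) + 30.97 + 4(16.00) = 163.94 g/mol.
M(Na2SO4) = 2(22.99) + 32.06 + 4(16.00) = 142.04 g/mol.
n(Na3PO4) = 253.402 / 163.94 = 1.54570 mol.
Step 1 (Na3PO4:NaCl = 2:6): theoretical n(NaCl) = 4.63710 mol; at 77.44% yield, n(NaCl) = 3.59097 mol.
Step 2 (NaCl:Na2SO4 = 2:1): theoretical n(Na2SO4) = 1.79549 mol, so theoretical mass = 1.79549 × 142.04 = 255.031 g.
At 82.71% yield, actual mass of Na2SO4 = 255.031 × 0.8271 = 210.936 g.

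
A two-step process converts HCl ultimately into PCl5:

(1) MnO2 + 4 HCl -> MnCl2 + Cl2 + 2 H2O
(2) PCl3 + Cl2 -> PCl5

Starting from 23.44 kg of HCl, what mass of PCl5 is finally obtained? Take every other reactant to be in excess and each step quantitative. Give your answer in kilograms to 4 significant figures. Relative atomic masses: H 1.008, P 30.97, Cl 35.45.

33.47 kg

M(HCl) = 1.008 + 35.45 = 36.458 g/mol.
M(PCl5) = 30.97 + 5(35.45) = 208.22 g/mol.
23.44 kg = 23440 g.
n(HCl) = 23440 / 36.458 = 642.93 mol.
Step 1 gives a 4:1 ratio of HCl to Cl2, so n(Cl2) = 160.73 mol.
In step 2 the Cl2:PCl5 ratio is 1:1, so n(PCl5) = 160.73 mol.
Mass of PCl5 = 160.73 × 208.22 = 33468 g = 33.47 kg.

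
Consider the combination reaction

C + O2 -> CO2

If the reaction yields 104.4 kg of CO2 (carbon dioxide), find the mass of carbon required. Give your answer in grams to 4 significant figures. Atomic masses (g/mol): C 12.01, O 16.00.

28490 g

M(CO2) = 12.01 + 2(16.00) = 44.01 g/mol.
M(C) = 12.01 g/mol.
Convert: 104.4 kg = 104400 g.
n(CO2) = 104400 g / 44.01 g/mol = 2372.2 mol.
From the equation the CO2:C mole ratio is 1:1, so n(C) = 2372.2 × 1/1 = 2372.2 mol.
Mass of C = 2372.2 mol × 12.01 g/mol = 28490 g.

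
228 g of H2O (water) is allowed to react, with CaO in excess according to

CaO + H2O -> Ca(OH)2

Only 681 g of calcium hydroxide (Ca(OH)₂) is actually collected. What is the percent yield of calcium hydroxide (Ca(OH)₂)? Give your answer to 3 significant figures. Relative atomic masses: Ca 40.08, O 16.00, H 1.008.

72.6 %

M(H2O) = 2(1.008) + 16.00 = 18.016 g/mol.
M(Ca(OH)2) = 40.08 + 2(16.00) + 2(1.008) = 74.096 g/mol.
n(H2O) = 228.0 g / 18.016 g/mol = 12.66 mol.
From the equation the H2O:Ca(OH)2 mole ratio is 1:1, so n(Ca(OH)2) = 12.66 × 1/1 = 12.66 mol.
Mass of Ca(OH)2 = 12.66 mol × 74.096 g/mol = 937.7 g.
This is the theoretical yield. Percent yield = 681 g / 937.7 g × 100% = 72.62%.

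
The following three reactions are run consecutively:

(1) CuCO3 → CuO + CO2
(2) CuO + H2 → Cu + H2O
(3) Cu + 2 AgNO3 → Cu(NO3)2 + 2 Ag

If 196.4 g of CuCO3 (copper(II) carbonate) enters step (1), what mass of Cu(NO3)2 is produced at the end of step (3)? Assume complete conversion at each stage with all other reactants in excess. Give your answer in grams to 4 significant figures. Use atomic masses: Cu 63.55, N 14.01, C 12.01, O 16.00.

298.1 g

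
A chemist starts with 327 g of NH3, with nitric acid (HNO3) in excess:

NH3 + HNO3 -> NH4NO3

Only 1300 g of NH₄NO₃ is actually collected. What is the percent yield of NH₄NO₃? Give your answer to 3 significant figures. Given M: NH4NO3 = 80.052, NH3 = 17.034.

84.6 %

n(NH3) = 327.0 g / 17.034 g/mol = 19.20 mol.
From the equation the NH3:NH4NO3 mole ratio is 1:1, so n(NH4NO3) = 19.20 × 1/1 = 19.20 mol.
Mass of NH4NO3 = 19.20 mol × 80.052 g/mol = 1537 g.
This is the theoretical yield. Percent yield = 1300 g / 1537 g × 100% = 84.59%.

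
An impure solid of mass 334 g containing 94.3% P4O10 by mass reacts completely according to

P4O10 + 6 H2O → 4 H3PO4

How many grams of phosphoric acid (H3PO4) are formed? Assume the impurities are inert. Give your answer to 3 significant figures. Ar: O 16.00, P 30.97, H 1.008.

Mass of pure P4O10 = 334 g × 0.943 = 315.0 g.
M(P4O10) = 4(30.97) + 10(16.00) = 283.88 g/mol.
M(H3PO4) = 3(1.008) + 30.97 + 4(16.00) = 97.994 g/mol.
n(P4O10) = 315.0 g / 283.88 g/mol = 1.109 mol.
From the equation the P4O10:H3PO4 mole ratio is 1:4, so n(H3PO4) = 1.109 × 4/1 = 4.438 mol.
Mass of H3PO4 = 4.438 mol × 97.994 g/mol = 434.9 g.

435 g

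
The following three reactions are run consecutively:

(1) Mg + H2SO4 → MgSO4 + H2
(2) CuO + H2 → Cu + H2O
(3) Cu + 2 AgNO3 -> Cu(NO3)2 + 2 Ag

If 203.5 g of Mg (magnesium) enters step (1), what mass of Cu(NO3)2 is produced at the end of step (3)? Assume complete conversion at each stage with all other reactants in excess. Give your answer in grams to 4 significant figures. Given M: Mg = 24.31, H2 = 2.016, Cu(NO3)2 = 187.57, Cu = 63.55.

1570 g

n(Mg) = 203.5 / 24.31 = 8.3710 mol.
Reaction (1): Mg→H2 ratio 1:1 ⇒ n(H2) = 8.3710 mol.
Reaction (2): H2→Cu ratio 1:1 ⇒ n(Cu) = 8.3710 mol.
Reaction (3): Cu→Cu(NO3)2 ratio 1:1 ⇒ n(Cu(NO3)2) = 8.3710 mol.
Mass of Cu(NO3)2 = 8.3710 × 187.57 = 1570.2 g.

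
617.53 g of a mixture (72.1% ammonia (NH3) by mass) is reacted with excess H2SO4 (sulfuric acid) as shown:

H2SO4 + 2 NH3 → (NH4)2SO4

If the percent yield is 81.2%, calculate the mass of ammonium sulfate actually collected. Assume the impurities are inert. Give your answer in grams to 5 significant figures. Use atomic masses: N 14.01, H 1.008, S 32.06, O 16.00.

Pure NH3 available = 617.53 g × 0.721 = 445.239 g.
M(NH3) = 14.01 + 3(1.008) = 17.034 g/mol.
M((NH4)2SO4) = 2(14.01) + 8(1.008) + 32.06 + 4(16.00) = 132.144 g/mol.
n(NH3) = 445.239 g / 17.034 g/mol = 26.1383 mol.
From the equation the NH3:(NH4)2SO4 mole ratio is 2:1, so n((NH4)2SO4) = 26.1383 × 1/2 = 13.0691 mol.
Mass of (NH4)2SO4 = 13.0691 mol × 132.144 g/mol = 1727.01 g.
Actual mass collected = 1727.01 g × 0.812 = 1402.33 g.

1402.3 g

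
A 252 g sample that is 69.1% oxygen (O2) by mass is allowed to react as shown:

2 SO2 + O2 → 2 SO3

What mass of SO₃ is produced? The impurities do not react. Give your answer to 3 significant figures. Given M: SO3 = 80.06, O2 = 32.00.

Mass of pure O2 = 252 g × 0.691 = 174.1 g.
n(O2) = 174.1 g / 32.00 g/mol = 5.442 mol.
From the equation the O2:SO3 mole ratio is 1:2, so n(SO3) = 5.442 × 2/1 = 10.88 mol.
Mass of SO3 = 10.88 mol × 80.06 g/mol = 871.3 g.

871 g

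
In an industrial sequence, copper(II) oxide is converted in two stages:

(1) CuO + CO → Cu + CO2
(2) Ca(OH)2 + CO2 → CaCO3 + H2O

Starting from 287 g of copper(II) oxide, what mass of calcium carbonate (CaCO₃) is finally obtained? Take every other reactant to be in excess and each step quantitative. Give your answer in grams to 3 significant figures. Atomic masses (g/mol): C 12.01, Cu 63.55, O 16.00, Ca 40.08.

M(CuO) = 63.55 + 16.00 = 79.55 g/mol.
M(CaCO3) = 40.08 + 12.01 + 3(16.00) = 100.09 g/mol.
n(CuO) = 287.0 / 79.55 = 3.608 mol.
Step 1 gives a 1:1 ratio of CuO to CO2, so n(CO2) = 3.608 mol.
In step 2 the CO2:CaCO3 ratio is 1:1, so n(CaCO3) = 3.608 mol.
Mass of CaCO3 = 3.608 × 100.09 = 361.1 g.

361 g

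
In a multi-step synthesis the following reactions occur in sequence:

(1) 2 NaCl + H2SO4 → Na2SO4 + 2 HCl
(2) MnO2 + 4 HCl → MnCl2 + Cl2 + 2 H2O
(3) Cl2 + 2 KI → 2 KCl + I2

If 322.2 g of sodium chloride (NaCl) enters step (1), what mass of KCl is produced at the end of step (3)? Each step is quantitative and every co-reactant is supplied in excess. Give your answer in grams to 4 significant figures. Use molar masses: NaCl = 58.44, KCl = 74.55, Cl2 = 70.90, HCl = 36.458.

205.5 g

n(NaCl) = 322.2 / 58.44 = 5.5133 mol.
Reaction (1): NaCl→HCl ratio 2:2 ⇒ n(HCl) = 5.5133 mol.
Reaction (2): HCl→Cl2 ratio 4:1 ⇒ n(Cl2) = 1.3783 mol.
Reaction (3): Cl2→KCl ratio 1:2 ⇒ n(KCl) = 2.7567 mol.
Mass of KCl = 2.7567 × 74.55 = 205.51 g.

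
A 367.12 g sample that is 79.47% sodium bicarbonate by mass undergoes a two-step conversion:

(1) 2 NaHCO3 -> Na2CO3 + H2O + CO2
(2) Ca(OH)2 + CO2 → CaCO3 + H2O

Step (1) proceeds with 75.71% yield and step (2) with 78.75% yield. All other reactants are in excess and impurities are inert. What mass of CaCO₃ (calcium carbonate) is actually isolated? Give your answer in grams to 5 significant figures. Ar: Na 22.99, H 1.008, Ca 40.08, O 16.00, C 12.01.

Pure NaHCO3 = 367.12 × 0.7947 = 291.750 g.
M(NaHCO3) = 22.99 + 1.008 + 12.01 + 3(16.00) = 84.008 g/mol.
M(CaCO3) = 40.08 + 12.01 + 3(16.00) = 100.09 g/mol.
n(NaHCO3) = 291.750 / 84.008 = 3.47289 mol.
Step 1 (NaHCO3:CO2 = 2:1): theoretical n(CO2) = 1.73644 mol; at 75.71% yield, n(CO2) = 1.31466 mol.
Step 2 (CO2:CaCO3 = 1:1): theoretical n(CaCO3) = 1.31466 mol, so theoretical mass = 1.31466 × 100.09 = 131.584 g.
At 78.75% yield, actual mass of CaCO3 = 131.584 × 0.7875 = 103.623 g.

103.62 g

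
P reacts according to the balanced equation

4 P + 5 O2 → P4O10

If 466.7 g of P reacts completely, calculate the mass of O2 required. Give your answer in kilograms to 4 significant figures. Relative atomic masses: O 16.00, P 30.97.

0.6028 kg

M(P) = 30.97 g/mol.
M(O2) = 2(16.00) = 32.00 g/mol.
n(P) = 466.70 g / 30.97 g/mol = 15.069 mol.
From the equation the P:O2 mole ratio is 4:5, so n(O2) = 15.069 × 5/4 = 18.837 mol.
Mass of O2 = 18.837 mol × 32.00 g/mol = 602.78 g.
Converting to kg: 602.78 g = 0.6028 kg.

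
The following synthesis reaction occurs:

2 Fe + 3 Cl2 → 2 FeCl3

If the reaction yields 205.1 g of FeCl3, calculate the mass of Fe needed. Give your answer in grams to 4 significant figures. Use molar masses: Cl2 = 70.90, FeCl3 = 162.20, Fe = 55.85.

70.62 g

n(FeCl3) = 205.10 g / 162.20 g/mol = 1.2645 mol.
From the equation the FeCl3:Fe mole ratio is 2:2, so n(Fe) = 1.2645 × 2/2 = 1.2645 mol.
Mass of Fe = 1.2645 mol × 55.85 g/mol = 70.622 g.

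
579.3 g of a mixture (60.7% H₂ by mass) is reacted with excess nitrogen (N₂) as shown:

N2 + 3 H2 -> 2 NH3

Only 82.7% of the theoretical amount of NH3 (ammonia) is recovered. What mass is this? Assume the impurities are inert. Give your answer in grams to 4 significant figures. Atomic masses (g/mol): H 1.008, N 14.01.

Pure H2 available = 579.3 g × 0.607 = 351.64 g.
M(H2) = 2(1.008) = 2.016 g/mol.
M(NH3) = 14.01 + 3(1.008) = 17.034 g/mol.
n(H2) = 351.64 g / 2.016 g/mol = 174.42 mol.
From the equation the H2:NH3 mole ratio is 3:2, so n(NH3) = 174.42 × 2/3 = 116.28 mol.
Mass of NH3 = 116.28 mol × 17.034 g/mol = 1980.7 g.
Actual mass collected = 1980.7 g × 0.827 = 1638.1 g.

1638 g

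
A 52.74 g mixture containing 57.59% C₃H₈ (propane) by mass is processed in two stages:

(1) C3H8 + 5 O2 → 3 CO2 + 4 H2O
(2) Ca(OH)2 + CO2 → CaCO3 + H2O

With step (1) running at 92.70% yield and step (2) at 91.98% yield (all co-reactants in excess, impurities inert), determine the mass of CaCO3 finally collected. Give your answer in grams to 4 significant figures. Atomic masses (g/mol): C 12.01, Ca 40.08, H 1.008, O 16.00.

Pure C3H8 = 52.74 × 0.5759 = 30.373 g.
M(C3H8) = 3(12.01) + 8(1.008) = 44.094 g/mol.
M(CaCO3) = 40.08 + 12.01 + 3(16.00) = 100.09 g/mol.
n(C3H8) = 30.373 / 44.094 = 0.68882 mol.
Step 1 (C3H8:CO2 = 1:3): theoretical n(CO2) = 2.0665 mol; at 92.70% yield, n(CO2) = 1.9156 mol.
Step 2 (CO2:CaCO3 = 1:1): theoretical n(CaCO3) = 1.9156 mol, so theoretical mass = 1.9156 × 100.09 = 191.73 g.
At 91.98% yield, actual mass of CaCO3 = 191.73 × 0.9198 = 176.36 g.

176.4 g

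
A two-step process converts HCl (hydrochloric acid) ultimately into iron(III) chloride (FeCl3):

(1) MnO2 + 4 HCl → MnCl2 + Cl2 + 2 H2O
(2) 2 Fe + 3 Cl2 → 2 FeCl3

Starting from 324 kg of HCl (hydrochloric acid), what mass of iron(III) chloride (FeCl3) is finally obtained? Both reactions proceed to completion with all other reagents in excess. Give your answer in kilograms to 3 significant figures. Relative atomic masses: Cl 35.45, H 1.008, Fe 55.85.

240 kg

M(HCl) = 1.008 + 35.45 = 36.458 g/mol.
M(FeCl3) = 55.85 + 3(35.45) = 162.20 g/mol.
324 kg = 324000 g.
n(HCl) = 324000 / 36.458 = 8887 mol.
Step 1 gives a 4:1 ratio of HCl to Cl2, so n(Cl2) = 2222 mol.
In step 2 the Cl2:FeCl3 ratio is 3:2, so n(FeCl3) = 1481 mol.
Mass of FeCl3 = 1481 × 162.20 = 240200 g = 240 kg.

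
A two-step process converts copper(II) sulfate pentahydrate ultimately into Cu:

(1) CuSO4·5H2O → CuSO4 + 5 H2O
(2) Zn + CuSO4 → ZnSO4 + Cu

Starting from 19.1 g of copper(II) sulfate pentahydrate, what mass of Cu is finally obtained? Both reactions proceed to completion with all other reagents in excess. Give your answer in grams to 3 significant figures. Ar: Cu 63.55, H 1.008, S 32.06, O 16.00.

4.86 g

M(CuSO4·5H2O) = 63.55 + 32.06 + 9(16.00) + 10(1.008) = 249.69 g/mol.
M(Cu) = 63.55 g/mol.
n(CuSO4·5H2O) = 19.10 / 249.69 = 0.07649 mol.
Step 1 gives a 1:1 ratio of CuSO4·5H2O to CuSO4, so n(CuSO4) = 0.07649 mol.
In step 2 the CuSO4:Cu ratio is 1:1, so n(Cu) = 0.07649 mol.
Mass of Cu = 0.07649 × 63.55 = 4.861 g.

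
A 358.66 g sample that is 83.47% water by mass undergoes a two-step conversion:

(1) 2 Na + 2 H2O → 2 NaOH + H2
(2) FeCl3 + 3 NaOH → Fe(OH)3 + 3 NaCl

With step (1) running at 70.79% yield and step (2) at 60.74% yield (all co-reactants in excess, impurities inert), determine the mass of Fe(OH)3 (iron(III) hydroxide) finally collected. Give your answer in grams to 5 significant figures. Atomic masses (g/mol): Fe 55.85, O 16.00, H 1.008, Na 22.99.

254.54 g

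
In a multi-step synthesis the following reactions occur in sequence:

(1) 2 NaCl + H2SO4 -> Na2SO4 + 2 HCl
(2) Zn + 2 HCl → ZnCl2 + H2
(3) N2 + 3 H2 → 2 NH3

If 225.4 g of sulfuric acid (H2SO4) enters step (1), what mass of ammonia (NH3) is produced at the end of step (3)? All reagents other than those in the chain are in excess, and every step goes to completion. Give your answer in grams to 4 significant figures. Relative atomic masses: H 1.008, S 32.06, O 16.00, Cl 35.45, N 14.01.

26.10 g

M(H2SO4) = 2(1.008) + 32.06 + 4(16.00) = 98.076 g/mol.
M(NH3) = 14.01 + 3(1.008) = 17.034 g/mol.
n(H2SO4) = 225.4 / 98.076 = 2.2982 mol.
Reaction (1): H2SO4→HCl ratio 1:2 ⇒ n(HCl) = 4.5964 mol.
Reaction (2): HCl→H2 ratio 2:1 ⇒ n(H2) = 2.2982 mol.
Reaction (3): H2→NH3 ratio 3:2 ⇒ n(NH3) = 1.5321 mol.
Mass of NH3 = 1.5321 × 17.034 = 26.099 g.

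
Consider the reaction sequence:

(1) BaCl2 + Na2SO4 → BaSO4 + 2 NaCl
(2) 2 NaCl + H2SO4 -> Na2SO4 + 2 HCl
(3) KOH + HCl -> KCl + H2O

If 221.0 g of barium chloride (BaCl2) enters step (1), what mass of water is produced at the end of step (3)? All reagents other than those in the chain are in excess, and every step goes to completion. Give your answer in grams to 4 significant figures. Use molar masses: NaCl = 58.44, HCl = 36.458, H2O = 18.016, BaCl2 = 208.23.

n(BaCl2) = 221.0 / 208.23 = 1.0613 mol.
Reaction (1): BaCl2→NaCl ratio 1:2 ⇒ n(NaCl) = 2.1227 mol.
Reaction (2): NaCl→HCl ratio 2:2 ⇒ n(HCl) = 2.1227 mol.
Reaction (3): HCl→H2O ratio 1:1 ⇒ n(H2O) = 2.1227 mol.
Mass of H2O = 2.1227 × 18.016 = 38.242 g.

38.24 g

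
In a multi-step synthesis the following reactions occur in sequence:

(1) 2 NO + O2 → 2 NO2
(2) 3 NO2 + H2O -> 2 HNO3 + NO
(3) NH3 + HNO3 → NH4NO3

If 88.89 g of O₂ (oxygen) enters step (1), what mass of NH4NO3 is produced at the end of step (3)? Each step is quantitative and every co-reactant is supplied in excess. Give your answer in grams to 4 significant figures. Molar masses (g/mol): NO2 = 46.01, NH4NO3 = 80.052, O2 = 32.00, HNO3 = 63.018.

296.5 g

n(O2) = 88.89 / 32.00 = 2.7778 mol.
Reaction (1): O2→NO2 ratio 1:2 ⇒ n(NO2) = 5.5556 mol.
Reaction (2): NO2→HNO3 ratio 3:2 ⇒ n(HNO3) = 3.7037 mol.
Reaction (3): HNO3→NH4NO3 ratio 1:1 ⇒ n(NH4NO3) = 3.7037 mol.
Mass of NH4NO3 = 3.7037 × 80.052 = 296.49 g.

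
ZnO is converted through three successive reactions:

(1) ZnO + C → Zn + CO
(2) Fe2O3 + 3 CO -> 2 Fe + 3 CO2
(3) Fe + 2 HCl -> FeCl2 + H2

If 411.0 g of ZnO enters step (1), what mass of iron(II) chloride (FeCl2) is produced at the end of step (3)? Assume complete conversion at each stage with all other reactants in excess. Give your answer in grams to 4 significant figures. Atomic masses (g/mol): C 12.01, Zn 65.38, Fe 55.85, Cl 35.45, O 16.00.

426.8 g

M(ZnO) = 65.38 + 16.00 = 81.38 g/mol.
M(FeCl2) = 55.85 + 2(35.45) = 126.75 g/mol.
n(ZnO) = 411.0 / 81.38 = 5.0504 mol.
Reaction (1): ZnO→CO ratio 1:1 ⇒ n(CO) = 5.0504 mol.
Reaction (2): CO→Fe ratio 3:2 ⇒ n(Fe) = 3.3669 mol.
Reaction (3): Fe→FeCl2 ratio 1:1 ⇒ n(FeCl2) = 3.3669 mol.
Mass of FeCl2 = 3.3669 × 126.75 = 426.76 g.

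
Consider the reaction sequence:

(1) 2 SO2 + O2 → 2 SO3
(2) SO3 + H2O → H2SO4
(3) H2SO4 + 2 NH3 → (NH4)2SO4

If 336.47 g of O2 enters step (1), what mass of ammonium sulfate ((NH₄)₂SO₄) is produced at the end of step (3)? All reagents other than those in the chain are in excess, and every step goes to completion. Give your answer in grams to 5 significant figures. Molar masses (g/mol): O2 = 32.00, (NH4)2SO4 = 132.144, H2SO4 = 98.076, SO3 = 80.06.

n(O2) = 336.47 / 32.00 = 10.5147 mol.
Reaction (1): O2→SO3 ratio 1:2 ⇒ n(SO3) = 21.0294 mol.
Reaction (2): SO3→H2SO4 ratio 1:1 ⇒ n(H2SO4) = 21.0294 mol.
Reaction (3): H2SO4→(NH4)2SO4 ratio 1:1 ⇒ n((NH4)2SO4) = 21.0294 mol.
Mass of (NH4)2SO4 = 21.0294 × 132.144 = 2778.91 g.

2778.9 g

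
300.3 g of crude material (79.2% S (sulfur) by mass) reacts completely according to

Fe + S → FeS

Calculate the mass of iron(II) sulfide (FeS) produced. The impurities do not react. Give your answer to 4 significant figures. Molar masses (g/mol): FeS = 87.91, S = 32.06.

652.2 g

Mass of pure S = 300.3 g × 0.792 = 237.84 g.
n(S) = 237.84 g / 32.06 g/mol = 7.4185 mol.
From the equation the S:FeS mole ratio is 1:1, so n(FeS) = 7.4185 × 1/1 = 7.4185 mol.
Mass of FeS = 7.4185 mol × 87.91 g/mol = 652.16 g.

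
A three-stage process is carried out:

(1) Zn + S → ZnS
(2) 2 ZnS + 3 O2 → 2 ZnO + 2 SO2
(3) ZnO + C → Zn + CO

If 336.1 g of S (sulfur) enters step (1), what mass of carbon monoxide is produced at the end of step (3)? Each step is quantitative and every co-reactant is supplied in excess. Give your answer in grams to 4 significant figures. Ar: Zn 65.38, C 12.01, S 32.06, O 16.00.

293.6 g

M(S) = 32.06 g/mol.
M(CO) = 12.01 + 16.00 = 28.01 g/mol.
n(S) = 336.1 / 32.06 = 10.483 mol.
Reaction (1): S→ZnS ratio 1:1 ⇒ n(ZnS) = 10.483 mol.
Reaction (2): ZnS→ZnO ratio 2:2 ⇒ n(ZnO) = 10.483 mol.
Reaction (3): ZnO→CO ratio 1:1 ⇒ n(CO) = 10.483 mol.
Mass of CO = 10.483 × 28.01 = 293.64 g.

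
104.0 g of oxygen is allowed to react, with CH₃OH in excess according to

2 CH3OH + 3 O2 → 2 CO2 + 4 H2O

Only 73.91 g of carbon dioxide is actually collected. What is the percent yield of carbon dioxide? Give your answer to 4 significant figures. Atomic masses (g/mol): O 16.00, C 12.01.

77.51 %

M(O2) = 2(16.00) = 32.00 g/mol.
M(CO2) = 12.01 + 2(16.00) = 44.01 g/mol.
n(O2) = 104.00 g / 32.00 g/mol = 3.2500 mol.
From the equation the O2:CO2 mole ratio is 3:2, so n(CO2) = 3.2500 × 2/3 = 2.1667 mol.
Mass of CO2 = 2.1667 mol × 44.01 g/mol = 95.355 g.
This is the theoretical yield. Percent yield = 73.91 g / 95.355 g × 100% = 77.510%.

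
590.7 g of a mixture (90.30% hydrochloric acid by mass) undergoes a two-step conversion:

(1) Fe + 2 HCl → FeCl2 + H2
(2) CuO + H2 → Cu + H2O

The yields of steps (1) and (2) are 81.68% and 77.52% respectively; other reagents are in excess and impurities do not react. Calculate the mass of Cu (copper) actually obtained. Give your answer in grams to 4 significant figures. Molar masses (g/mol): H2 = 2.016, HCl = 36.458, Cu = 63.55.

Pure HCl = 590.7 × 0.9030 = 533.40 g.
n(HCl) = 533.40 / 36.458 = 14.631 mol.
Step 1 (HCl:H2 = 2:1): theoretical n(H2) = 7.3153 mol; at 81.68% yield, n(H2) = 5.9751 mol.
Step 2 (H2:Cu = 1:1): theoretical n(Cu) = 5.9751 mol, so theoretical mass = 5.9751 × 63.55 = 379.72 g.
At 77.52% yield, actual mass of Cu = 379.72 × 0.7752 = 294.36 g.

294.4 g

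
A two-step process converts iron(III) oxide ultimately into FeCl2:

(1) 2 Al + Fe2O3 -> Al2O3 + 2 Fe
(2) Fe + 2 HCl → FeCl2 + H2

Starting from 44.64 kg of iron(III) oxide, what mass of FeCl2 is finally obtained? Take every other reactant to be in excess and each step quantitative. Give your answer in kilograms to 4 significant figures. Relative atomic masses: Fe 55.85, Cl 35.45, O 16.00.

70.86 kg

M(Fe2O3) = 2(55.85) + 3(16.00) = 159.70 g/mol.
M(FeCl2) = 55.85 + 2(35.45) = 126.75 g/mol.
44.64 kg = 44640 g.
n(Fe2O3) = 44640 / 159.70 = 279.52 mol.
Step 1 gives a 1:2 ratio of Fe2O3 to Fe, so n(Fe) = 559.05 mol.
In step 2 the Fe:FeCl2 ratio is 1:1, so n(FeCl2) = 559.05 mol.
Mass of FeCl2 = 559.05 × 126.75 = 70859 g = 70.86 kg.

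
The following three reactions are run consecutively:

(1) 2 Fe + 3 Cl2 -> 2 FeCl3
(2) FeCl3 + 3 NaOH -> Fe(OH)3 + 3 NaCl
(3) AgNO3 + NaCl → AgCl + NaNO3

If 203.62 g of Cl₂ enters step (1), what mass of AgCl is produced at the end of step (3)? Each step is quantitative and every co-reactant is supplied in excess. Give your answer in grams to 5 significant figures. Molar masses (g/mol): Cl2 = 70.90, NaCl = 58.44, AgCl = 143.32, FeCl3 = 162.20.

823.21 g

n(Cl2) = 203.62 / 70.90 = 2.87193 mol.
Reaction (1): Cl2→FeCl3 ratio 3:2 ⇒ n(FeCl3) = 1.91462 mol.
Reaction (2): FeCl3→NaCl ratio 1:3 ⇒ n(NaCl) = 5.74386 mol.
Reaction (3): NaCl→AgCl ratio 1:1 ⇒ n(AgCl) = 5.74386 mol.
Mass of AgCl = 5.74386 × 143.32 = 823.211 g.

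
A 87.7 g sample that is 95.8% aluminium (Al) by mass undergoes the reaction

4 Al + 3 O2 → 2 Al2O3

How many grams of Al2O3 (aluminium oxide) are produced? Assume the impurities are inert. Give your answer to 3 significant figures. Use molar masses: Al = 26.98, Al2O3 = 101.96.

Mass of pure Al = 87.7 g × 0.958 = 84.02 g.
n(Al) = 84.02 g / 26.98 g/mol = 3.114 mol.
From the equation the Al:Al2O3 mole ratio is 4:2, so n(Al2O3) = 3.114 × 2/4 = 1.557 mol.
Mass of Al2O3 = 1.557 mol × 101.96 g/mol = 158.8 g.

159 g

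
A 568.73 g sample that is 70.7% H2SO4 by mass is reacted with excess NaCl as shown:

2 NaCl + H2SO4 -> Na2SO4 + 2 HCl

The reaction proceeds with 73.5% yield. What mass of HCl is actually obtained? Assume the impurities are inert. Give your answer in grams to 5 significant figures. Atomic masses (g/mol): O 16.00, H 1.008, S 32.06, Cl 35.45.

Pure H2SO4 available = 568.73 g × 0.707 = 402.092 g.
M(H2SO4) = 2(1.008) + 32.06 + 4(16.00) = 98.076 g/mol.
M(HCl) = 1.008 + 35.45 = 36.458 g/mol.
n(H2SO4) = 402.092 g / 98.076 g/mol = 4.09980 mol.
From the equation the H2SO4:HCl mole ratio is 1:2, so n(HCl) = 4.09980 × 2/1 = 8.19960 mol.
Mass of HCl = 8.19960 mol × 36.458 g/mol = 298.941 g.
Actual mass collected = 298.941 g × 0.735 = 219.722 g.

219.72 g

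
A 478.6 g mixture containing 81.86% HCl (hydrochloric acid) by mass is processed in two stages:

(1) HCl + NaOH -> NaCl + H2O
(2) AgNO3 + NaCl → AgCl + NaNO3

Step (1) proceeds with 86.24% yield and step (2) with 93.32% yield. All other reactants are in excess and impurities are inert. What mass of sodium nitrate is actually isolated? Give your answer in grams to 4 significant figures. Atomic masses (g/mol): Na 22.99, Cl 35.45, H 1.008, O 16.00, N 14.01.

735.1 g

Pure HCl = 478.6 × 0.8186 = 391.78 g.
M(HCl) = 1.008 + 35.45 = 36.458 g/mol.
M(NaNO3) = 22.99 + 14.01 + 3(16.00) = 85.00 g/mol.
n(HCl) = 391.78 / 36.458 = 10.746 mol.
Step 1 (HCl:NaCl = 1:1): theoretical n(NaCl) = 10.746 mol; at 86.24% yield, n(NaCl) = 9.2675 mol.
Step 2 (NaCl:NaNO3 = 1:1): theoretical n(NaNO3) = 9.2675 mol, so theoretical mass = 9.2675 × 85.00 = 787.73 g.
At 93.32% yield, actual mass of NaNO3 = 787.73 × 0.9332 = 735.11 g.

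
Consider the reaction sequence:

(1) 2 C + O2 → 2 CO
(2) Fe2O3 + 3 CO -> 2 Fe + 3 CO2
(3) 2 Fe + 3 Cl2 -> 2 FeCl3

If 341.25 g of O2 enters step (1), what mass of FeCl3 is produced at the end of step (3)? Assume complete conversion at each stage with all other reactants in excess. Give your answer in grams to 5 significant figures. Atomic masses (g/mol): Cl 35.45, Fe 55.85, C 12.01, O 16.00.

2306.3 g

M(O2) = 2(16.00) = 32.00 g/mol.
M(FeCl3) = 55.85 + 3(35.45) = 162.20 g/mol.
n(O2) = 341.25 / 32.00 = 10.6641 mol.
Reaction (1): O2→CO ratio 1:2 ⇒ n(CO) = 21.3281 mol.
Reaction (2): CO→Fe ratio 3:2 ⇒ n(Fe) = 14.2188 mol.
Reaction (3): Fe→FeCl3 ratio 2:2 ⇒ n(FeCl3) = 14.2188 mol.
Mass of FeCl3 = 14.2188 × 162.20 = 2306.28 g.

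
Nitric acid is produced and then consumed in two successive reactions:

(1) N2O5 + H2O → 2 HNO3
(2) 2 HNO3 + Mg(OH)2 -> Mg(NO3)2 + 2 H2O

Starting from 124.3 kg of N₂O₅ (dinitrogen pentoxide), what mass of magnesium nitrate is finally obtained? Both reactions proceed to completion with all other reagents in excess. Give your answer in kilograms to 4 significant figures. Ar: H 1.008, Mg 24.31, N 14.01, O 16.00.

170.7 kg

M(N2O5) = 2(14.01) + 5(16.00) = 108.02 g/mol.
M(Mg(NO3)2) = 24.31 + 2(14.01) + 6(16.00) = 148.33 g/mol.
124.3 kg = 124300 g.
n(N2O5) = 124300 / 108.02 = 1150.7 mol.
Step 1 gives a 1:2 ratio of N2O5 to HNO3, so n(HNO3) = 2301.4 mol.
In step 2 the HNO3:Mg(NO3)2 ratio is 2:1, so n(Mg(NO3)2) = 1150.7 mol.
Mass of Mg(NO3)2 = 1150.7 × 148.33 = 170690 g = 170.7 kg.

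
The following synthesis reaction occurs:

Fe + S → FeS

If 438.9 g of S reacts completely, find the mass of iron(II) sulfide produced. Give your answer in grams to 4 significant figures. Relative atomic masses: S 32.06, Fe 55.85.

M(S) = 32.06 g/mol.
M(FeS) = 55.85 + 32.06 = 87.91 g/mol.
n(S) = 438.90 g / 32.06 g/mol = 13.690 mol.
From the equation the S:FeS mole ratio is 1:1, so n(FeS) = 13.690 × 1/1 = 13.690 mol.
Mass of FeS = 13.690 mol × 87.91 g/mol = 1203.5 g.

1203 g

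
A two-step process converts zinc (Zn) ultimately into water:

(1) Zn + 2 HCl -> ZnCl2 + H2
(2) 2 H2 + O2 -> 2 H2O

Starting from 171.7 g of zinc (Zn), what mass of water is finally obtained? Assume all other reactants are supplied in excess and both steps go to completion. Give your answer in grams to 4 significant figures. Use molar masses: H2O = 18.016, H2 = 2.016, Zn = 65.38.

47.31 g

n(Zn) = 171.70 / 65.38 = 2.6262 mol.
Step 1 gives a 1:1 ratio of Zn to H2, so n(H2) = 2.6262 mol.
In step 2 the H2:H2O ratio is 2:2, so n(H2O) = 2.6262 mol.
Mass of H2O = 2.6262 × 18.016 = 47.313 g.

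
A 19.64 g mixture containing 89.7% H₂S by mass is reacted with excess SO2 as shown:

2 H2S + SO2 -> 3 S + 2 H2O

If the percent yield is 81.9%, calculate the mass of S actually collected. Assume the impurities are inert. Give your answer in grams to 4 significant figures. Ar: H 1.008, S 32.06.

Pure H2S available = 19.64 g × 0.897 = 17.617 g.
M(H2S) = 2(1.008) + 32.06 = 34.076 g/mol.
M(S) = 32.06 g/mol.
n(H2S) = 17.617 g / 34.076 g/mol = 0.51699 mol.
From the equation the H2S:S mole ratio is 2:3, so n(S) = 0.51699 × 3/2 = 0.77549 mol.
Mass of S = 0.77549 mol × 32.06 g/mol = 24.862 g.
Actual mass collected = 24.862 g × 0.819 = 20.362 g.

20.36 g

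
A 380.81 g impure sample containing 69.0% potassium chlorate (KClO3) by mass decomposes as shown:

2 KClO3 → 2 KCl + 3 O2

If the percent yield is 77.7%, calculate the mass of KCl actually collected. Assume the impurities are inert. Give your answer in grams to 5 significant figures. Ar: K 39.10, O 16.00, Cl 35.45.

124.20 g

Pure KClO3 available = 380.81 g × 0.690 = 262.759 g.
M(KClO3) = 39.10 + 35.45 + 3(16.00) = 122.55 g/mol.
M(KCl) = 39.10 + 35.45 = 74.55 g/mol.
n(KClO3) = 262.759 g / 122.55 g/mol = 2.14410 mol.
From the equation the KClO3:KCl mole ratio is 2:2, so n(KCl) = 2.14410 × 2/2 = 2.14410 mol.
Mass of KCl = 2.14410 mol × 74.55 g/mol = 159.842 g.
Actual mass collected = 159.842 g × 0.777 = 124.197 g.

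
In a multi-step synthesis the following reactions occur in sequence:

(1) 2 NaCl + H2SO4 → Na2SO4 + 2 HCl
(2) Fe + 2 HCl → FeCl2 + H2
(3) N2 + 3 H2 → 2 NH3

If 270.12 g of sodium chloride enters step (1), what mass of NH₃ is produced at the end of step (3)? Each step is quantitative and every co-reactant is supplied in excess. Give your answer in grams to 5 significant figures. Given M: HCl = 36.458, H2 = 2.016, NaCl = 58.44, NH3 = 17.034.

n(NaCl) = 270.12 / 58.44 = 4.62218 mol.
Reaction (1): NaCl→HCl ratio 2:2 ⇒ n(HCl) = 4.62218 mol.
Reaction (2): HCl→H2 ratio 2:1 ⇒ n(H2) = 2.31109 mol.
Reaction (3): H2→NH3 ratio 3:2 ⇒ n(NH3) = 1.54073 mol.
Mass of NH3 = 1.54073 × 17.034 = 26.2447 g.

26.245 g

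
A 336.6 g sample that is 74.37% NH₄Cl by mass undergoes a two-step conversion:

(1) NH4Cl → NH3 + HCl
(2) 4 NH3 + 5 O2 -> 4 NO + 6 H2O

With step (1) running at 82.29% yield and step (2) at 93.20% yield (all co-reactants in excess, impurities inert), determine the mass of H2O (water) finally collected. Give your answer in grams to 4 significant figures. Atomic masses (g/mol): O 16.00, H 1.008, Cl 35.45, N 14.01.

Pure NH4Cl = 336.6 × 0.7437 = 250.33 g.
M(NH4Cl) = 14.01 + 4(1.008) + 35.45 = 53.492 g/mol.
M(H2O) = 2(1.008) + 16.00 = 18.016 g/mol.
n(NH4Cl) = 250.33 / 53.492 = 4.6798 mol.
Step 1 (NH4Cl:NH3 = 1:1): theoretical n(NH3) = 4.6798 mol; at 82.29% yield, n(NH3) = 3.8510 mol.
Step 2 (NH3:H2O = 4:6): theoretical n(H2O) = 5.7765 mol, so theoretical mass = 5.7765 × 18.016 = 104.07 g.
At 93.20% yield, actual mass of H2O = 104.07 × 0.9320 = 96.992 g.

96.99 g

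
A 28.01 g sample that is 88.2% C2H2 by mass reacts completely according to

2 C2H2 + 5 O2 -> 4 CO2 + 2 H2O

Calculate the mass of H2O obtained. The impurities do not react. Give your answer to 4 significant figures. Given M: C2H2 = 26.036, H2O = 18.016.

17.09 g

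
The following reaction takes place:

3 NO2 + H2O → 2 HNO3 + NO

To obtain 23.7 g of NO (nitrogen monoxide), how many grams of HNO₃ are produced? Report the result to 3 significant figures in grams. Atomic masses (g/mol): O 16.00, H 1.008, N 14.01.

99.5 g

M(NO) = 14.01 + 16.00 = 30.01 g/mol.
M(HNO3) = 1.008 + 14.01 + 3(16.00) = 63.018 g/mol.
n(NO) = 23.70 g / 30.01 g/mol = 0.7897 mol.
From the equation the NO:HNO3 mole ratio is 1:2, so n(HNO3) = 0.7897 × 2/1 = 1.579 mol.
Mass of HNO3 = 1.579 mol × 63.018 g/mol = 99.54 g.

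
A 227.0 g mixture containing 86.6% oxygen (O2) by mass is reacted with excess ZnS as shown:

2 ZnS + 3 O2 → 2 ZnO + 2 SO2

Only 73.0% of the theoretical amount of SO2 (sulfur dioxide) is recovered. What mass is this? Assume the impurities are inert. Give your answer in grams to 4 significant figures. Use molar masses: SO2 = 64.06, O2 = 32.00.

191.5 g

Pure O2 available = 227.0 g × 0.866 = 196.58 g.
n(O2) = 196.58 g / 32.00 g/mol = 6.1432 mol.
From the equation the O2:SO2 mole ratio is 3:2, so n(SO2) = 6.1432 × 2/3 = 4.0955 mol.
Mass of SO2 = 4.0955 mol × 64.06 g/mol = 262.36 g.
Actual mass collected = 262.36 g × 0.730 = 191.52 g.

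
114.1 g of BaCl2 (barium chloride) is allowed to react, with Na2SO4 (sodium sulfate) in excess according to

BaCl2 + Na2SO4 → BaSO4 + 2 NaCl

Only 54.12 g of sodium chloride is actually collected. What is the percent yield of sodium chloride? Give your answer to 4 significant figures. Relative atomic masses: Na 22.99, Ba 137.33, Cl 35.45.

84.50 %

M(BaCl2) = 137.33 + 2(35.45) = 208.23 g/mol.
M(NaCl) = 22.99 + 35.45 = 58.44 g/mol.
n(BaCl2) = 114.10 g / 208.23 g/mol = 0.54795 mol.
From the equation the BaCl2:NaCl mole ratio is 1:2, so n(NaCl) = 0.54795 × 2/1 = 1.0959 mol.
Mass of NaCl = 1.0959 mol × 58.44 g/mol = 64.045 g.
This is the theoretical yield. Percent yield = 54.12 g / 64.045 g × 100% = 84.504%.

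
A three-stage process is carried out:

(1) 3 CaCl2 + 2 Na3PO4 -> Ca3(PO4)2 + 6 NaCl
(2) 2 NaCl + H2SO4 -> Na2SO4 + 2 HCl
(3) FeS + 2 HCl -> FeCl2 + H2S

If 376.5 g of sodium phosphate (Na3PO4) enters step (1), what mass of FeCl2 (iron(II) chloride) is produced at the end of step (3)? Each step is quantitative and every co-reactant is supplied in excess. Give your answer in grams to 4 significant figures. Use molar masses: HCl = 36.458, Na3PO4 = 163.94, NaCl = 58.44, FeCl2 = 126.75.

n(Na3PO4) = 376.5 / 163.94 = 2.2966 mol.
Reaction (1): Na3PO4→NaCl ratio 2:6 ⇒ n(NaCl) = 6.8897 mol.
Reaction (2): NaCl→HCl ratio 2:2 ⇒ n(HCl) = 6.8897 mol.
Reaction (3): HCl→FeCl2 ratio 2:1 ⇒ n(FeCl2) = 3.4449 mol.
Mass of FeCl2 = 3.4449 × 126.75 = 436.64 g.

436.6 g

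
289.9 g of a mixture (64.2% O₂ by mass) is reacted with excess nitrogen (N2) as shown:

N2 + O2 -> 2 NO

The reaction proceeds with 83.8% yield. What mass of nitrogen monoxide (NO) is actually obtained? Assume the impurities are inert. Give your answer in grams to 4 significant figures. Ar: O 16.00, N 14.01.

Pure O2 available = 289.9 g × 0.642 = 186.12 g.
M(O2) = 2(16.00) = 32.00 g/mol.
M(NO) = 14.01 + 16.00 = 30.01 g/mol.
n(O2) = 186.12 g / 32.00 g/mol = 5.8161 mol.
From the equation the O2:NO mole ratio is 1:2, so n(NO) = 5.8161 × 2/1 = 11.632 mol.
Mass of NO = 11.632 mol × 30.01 g/mol = 349.08 g.
Actual mass collected = 349.08 g × 0.838 = 292.53 g.

292.5 g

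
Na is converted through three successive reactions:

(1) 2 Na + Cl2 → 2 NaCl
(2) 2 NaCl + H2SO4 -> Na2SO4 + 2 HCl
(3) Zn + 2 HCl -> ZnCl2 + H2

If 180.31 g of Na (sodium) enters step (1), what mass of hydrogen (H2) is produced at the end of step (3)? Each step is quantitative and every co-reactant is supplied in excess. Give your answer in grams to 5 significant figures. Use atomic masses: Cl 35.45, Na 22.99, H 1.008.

7.9057 g

M(Na) = 22.99 g/mol.
M(H2) = 2(1.008) = 2.016 g/mol.
n(Na) = 180.31 / 22.99 = 7.84298 mol.
Reaction (1): Na→NaCl ratio 2:2 ⇒ n(NaCl) = 7.84298 mol.
Reaction (2): NaCl→HCl ratio 2:2 ⇒ n(HCl) = 7.84298 mol.
Reaction (3): HCl→H2 ratio 2:1 ⇒ n(H2) = 3.92149 mol.
Mass of H2 = 3.92149 × 2.016 = 7.90572 g.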